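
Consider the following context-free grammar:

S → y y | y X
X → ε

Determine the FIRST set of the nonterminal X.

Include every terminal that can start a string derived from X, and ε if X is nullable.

We compute FIRST(X) using the standard algorithm.
FIRST(S) = {y}
FIRST(X) = {ε}
Therefore, FIRST(X) = {ε}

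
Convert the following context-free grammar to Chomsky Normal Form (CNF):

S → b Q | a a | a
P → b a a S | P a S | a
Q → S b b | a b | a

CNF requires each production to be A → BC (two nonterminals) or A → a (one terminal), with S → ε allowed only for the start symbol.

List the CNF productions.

TB → b; TA → a; S → a; P → a; Q → a; S → TB Q; S → TA TA; P → TB X0; X0 → TA X1; X1 → TA S; P → P X2; X2 → TA S; Q → S X3; X3 → TB TB; Q → TA TB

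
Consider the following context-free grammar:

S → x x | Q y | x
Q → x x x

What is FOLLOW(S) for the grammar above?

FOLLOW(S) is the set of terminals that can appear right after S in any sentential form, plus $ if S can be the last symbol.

We compute FOLLOW(S) using the standard algorithm.
FOLLOW(S) starts with {$}.
FIRST(Q) = {x}
FIRST(S) = {x}
FOLLOW(Q) = {y}
FOLLOW(S) = {$}
Therefore, FOLLOW(S) = {$}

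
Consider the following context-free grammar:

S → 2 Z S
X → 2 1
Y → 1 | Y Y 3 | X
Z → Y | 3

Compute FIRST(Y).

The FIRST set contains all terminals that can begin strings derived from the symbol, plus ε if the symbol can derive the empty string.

We compute FIRST(Y) using the standard algorithm.
FIRST(S) = {2}
FIRST(X) = {2}
FIRST(Y) = {1, 2}
FIRST(Z) = {1, 2, 3}
Therefore, FIRST(Y) = {1, 2}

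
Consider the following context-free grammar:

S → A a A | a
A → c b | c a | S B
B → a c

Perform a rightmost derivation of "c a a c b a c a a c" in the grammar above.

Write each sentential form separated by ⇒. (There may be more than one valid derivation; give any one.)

S ⇒ A a A ⇒ A a S B ⇒ A a S a c ⇒ A a A a A a c ⇒ A a A a c a a c ⇒ A a c b a c a a c ⇒ c a a c b a c a a c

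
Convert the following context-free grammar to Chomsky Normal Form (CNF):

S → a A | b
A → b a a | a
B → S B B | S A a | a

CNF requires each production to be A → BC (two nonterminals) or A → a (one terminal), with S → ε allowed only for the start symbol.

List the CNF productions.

TA → a; S → b; TB → b; A → a; B → a; S → TA A; A → TB X0; X0 → TA TA; B → S X1; X1 → B B; B → S X2; X2 → A TA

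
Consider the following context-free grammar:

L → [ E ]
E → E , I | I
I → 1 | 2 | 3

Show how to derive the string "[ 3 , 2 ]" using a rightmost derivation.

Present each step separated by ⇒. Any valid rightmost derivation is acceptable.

L ⇒ [ E ] ⇒ [ E , I ] ⇒ [ E , 2 ] ⇒ [ I , 2 ] ⇒ [ 3 , 2 ]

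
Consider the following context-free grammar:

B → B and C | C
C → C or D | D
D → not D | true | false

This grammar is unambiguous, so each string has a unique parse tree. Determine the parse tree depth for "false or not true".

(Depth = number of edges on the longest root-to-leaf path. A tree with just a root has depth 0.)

4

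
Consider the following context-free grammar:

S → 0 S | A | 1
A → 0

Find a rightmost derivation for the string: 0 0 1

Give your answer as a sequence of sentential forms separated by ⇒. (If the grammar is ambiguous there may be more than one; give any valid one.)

S ⇒ 0 S ⇒ 0 0 S ⇒ 0 0 1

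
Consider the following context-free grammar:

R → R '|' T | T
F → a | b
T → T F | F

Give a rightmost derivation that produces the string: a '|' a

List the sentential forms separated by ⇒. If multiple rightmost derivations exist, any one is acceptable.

R ⇒ R '|' T ⇒ R '|' F ⇒ R '|' a ⇒ T '|' a ⇒ F '|' a ⇒ a '|' a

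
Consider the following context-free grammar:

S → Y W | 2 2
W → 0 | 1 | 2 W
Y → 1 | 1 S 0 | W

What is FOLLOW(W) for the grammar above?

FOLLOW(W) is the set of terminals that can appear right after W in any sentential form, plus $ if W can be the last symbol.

We compute FOLLOW(W) using the standard algorithm.
FOLLOW(S) starts with {$}.
FIRST(S) = {0, 1, 2}
FIRST(W) = {0, 1, 2}
FIRST(Y) = {0, 1, 2}
FOLLOW(S) = {$, 0}
FOLLOW(W) = {$, 0, 1, 2}
FOLLOW(Y) = {0, 1, 2}
Therefore, FOLLOW(W) = {$, 0, 1, 2}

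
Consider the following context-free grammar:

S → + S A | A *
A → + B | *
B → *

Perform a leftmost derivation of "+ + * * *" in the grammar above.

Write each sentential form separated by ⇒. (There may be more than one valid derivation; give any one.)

S ⇒ + S A ⇒ + A * A ⇒ + + B * A ⇒ + + * * A ⇒ + + * * *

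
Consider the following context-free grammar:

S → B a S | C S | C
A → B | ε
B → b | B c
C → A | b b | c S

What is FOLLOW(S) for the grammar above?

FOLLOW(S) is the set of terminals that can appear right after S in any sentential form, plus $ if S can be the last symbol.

We compute FOLLOW(S) using the standard algorithm.
FOLLOW(S) starts with {$}.
FIRST(A) = {b, ε}
FIRST(B) = {b}
FIRST(C) = {b, c, ε}
FIRST(S) = {b, c, ε}
FOLLOW(A) = {$, b, c}
FOLLOW(B) = {$, a, b, c}
FOLLOW(C) = {$, b, c}
FOLLOW(S) = {$, b, c}
Therefore, FOLLOW(S) = {$, b, c}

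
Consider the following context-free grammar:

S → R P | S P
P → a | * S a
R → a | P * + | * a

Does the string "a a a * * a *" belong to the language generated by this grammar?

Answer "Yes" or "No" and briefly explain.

No - no valid derivation exists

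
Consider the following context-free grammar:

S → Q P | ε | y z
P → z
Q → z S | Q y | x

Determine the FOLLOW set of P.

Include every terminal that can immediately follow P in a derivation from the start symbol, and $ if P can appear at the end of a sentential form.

We compute FOLLOW(P) using the standard algorithm.
FOLLOW(S) starts with {$}.
FIRST(P) = {z}
FIRST(Q) = {x, z}
FIRST(S) = {x, y, z, ε}
FOLLOW(P) = {$, y, z}
FOLLOW(Q) = {y, z}
FOLLOW(S) = {$, y, z}
Therefore, FOLLOW(P) = {$, y, z}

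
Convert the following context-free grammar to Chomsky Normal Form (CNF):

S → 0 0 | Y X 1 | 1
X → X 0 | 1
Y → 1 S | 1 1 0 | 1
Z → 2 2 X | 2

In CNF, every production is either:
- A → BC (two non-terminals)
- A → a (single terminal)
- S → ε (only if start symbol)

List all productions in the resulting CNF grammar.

T0 → 0; T1 → 1; S → 1; X → 1; Y → 1; T2 → 2; Z → 2; S → T0 T0; S → Y X0; X0 → X T1; X → X T0; Y → T1 S; Y → T1 X1; X1 → T1 T0; Z → T2 X2; X2 → T2 X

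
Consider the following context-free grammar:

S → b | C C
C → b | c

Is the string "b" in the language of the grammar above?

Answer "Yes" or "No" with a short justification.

Yes - a valid derivation exists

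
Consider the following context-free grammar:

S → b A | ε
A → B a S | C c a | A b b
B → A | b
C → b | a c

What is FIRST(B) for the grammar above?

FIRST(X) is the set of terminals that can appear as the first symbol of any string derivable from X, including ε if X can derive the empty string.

We compute FIRST(B) using the standard algorithm.
FIRST(A) = {a, b}
FIRST(B) = {a, b}
FIRST(C) = {a, b}
FIRST(S) = {b, ε}
Therefore, FIRST(B) = {a, b}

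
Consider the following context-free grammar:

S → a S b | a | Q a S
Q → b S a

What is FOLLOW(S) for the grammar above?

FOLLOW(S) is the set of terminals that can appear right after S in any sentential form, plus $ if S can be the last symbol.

We compute FOLLOW(S) using the standard algorithm.
FOLLOW(S) starts with {$}.
FIRST(Q) = {b}
FIRST(S) = {a, b}
FOLLOW(Q) = {a}
FOLLOW(S) = {$, a, b}
Therefore, FOLLOW(S) = {$, a, b}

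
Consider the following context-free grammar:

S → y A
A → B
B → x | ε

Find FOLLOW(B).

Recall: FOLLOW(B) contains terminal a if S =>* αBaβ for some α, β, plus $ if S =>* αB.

We compute FOLLOW(B) using the standard algorithm.
FOLLOW(S) starts with {$}.
FIRST(A) = {x, ε}
FIRST(B) = {x, ε}
FIRST(S) = {y}
FOLLOW(A) = {$}
FOLLOW(B) = {$}
FOLLOW(S) = {$}
Therefore, FOLLOW(B) = {$}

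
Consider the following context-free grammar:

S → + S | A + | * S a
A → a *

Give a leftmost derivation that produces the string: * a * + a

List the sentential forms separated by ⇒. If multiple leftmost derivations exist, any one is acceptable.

S ⇒ * S a ⇒ * A + a ⇒ * a * + a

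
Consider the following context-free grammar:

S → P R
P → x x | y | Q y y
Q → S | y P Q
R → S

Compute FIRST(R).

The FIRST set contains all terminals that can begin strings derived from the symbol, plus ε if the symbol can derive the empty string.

We compute FIRST(R) using the standard algorithm.
FIRST(P) = {x, y}
FIRST(Q) = {x, y}
FIRST(R) = {x, y}
FIRST(S) = {x, y}
Therefore, FIRST(R) = {x, y}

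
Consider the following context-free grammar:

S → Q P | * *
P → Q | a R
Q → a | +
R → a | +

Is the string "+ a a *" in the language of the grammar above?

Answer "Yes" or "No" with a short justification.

No - no valid derivation exists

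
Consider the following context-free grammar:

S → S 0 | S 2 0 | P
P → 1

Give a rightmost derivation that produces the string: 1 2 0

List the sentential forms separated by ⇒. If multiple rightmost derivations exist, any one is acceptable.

S ⇒ S 2 0 ⇒ P 2 0 ⇒ 1 2 0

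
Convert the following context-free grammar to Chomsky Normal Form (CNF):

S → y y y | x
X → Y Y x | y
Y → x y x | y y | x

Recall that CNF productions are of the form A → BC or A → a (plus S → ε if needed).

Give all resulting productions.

TY → y; S → x; TX → x; X → y; Y → x; S → TY X0; X0 → TY TY; X → Y X1; X1 → Y TX; Y → TX X2; X2 → TY TX; Y → TY TY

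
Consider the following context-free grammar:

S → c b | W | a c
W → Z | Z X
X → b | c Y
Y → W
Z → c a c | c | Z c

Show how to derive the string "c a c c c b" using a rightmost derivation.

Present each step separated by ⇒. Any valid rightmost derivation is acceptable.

S ⇒ W ⇒ Z X ⇒ Z b ⇒ Z c b ⇒ Z c c b ⇒ c a c c c b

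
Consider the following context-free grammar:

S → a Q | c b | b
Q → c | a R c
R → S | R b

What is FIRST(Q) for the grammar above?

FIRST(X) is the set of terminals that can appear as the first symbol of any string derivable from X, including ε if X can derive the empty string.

We compute FIRST(Q) using the standard algorithm.
FIRST(Q) = {a, c}
FIRST(R) = {a, b, c}
FIRST(S) = {a, b, c}
Therefore, FIRST(Q) = {a, c}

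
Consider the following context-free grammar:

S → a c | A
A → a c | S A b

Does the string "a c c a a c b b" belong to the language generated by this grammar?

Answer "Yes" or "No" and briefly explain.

No - no valid derivation exists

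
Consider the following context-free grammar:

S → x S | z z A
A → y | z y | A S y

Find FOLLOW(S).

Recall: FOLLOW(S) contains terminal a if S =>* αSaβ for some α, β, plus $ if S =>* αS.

We compute FOLLOW(S) using the standard algorithm.
FOLLOW(S) starts with {$}.
FIRST(A) = {y, z}
FIRST(S) = {x, z}
FOLLOW(A) = {$, x, y, z}
FOLLOW(S) = {$, y}
Therefore, FOLLOW(S) = {$, y}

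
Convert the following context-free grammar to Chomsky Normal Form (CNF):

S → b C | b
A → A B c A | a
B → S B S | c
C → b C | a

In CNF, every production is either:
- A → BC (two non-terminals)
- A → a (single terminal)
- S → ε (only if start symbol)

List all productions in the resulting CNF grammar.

TB → b; S → b; TC → c; A → a; B → c; C → a; S → TB C; A → A X0; X0 → B X1; X1 → TC A; B → S X2; X2 → B S; C → TB C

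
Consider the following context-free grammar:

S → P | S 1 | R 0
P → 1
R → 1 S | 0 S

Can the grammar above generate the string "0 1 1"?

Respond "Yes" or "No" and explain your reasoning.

No - no valid derivation exists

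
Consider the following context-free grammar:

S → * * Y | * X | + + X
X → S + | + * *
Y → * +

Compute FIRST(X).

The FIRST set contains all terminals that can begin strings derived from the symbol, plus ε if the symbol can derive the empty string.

We compute FIRST(X) using the standard algorithm.
FIRST(S) = {*, +}
FIRST(X) = {*, +}
FIRST(Y) = {*}
Therefore, FIRST(X) = {*, +}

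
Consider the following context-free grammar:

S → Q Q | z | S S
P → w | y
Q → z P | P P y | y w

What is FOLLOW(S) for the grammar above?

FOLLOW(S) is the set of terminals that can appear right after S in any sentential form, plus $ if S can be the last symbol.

We compute FOLLOW(S) using the standard algorithm.
FOLLOW(S) starts with {$}.
FIRST(P) = {w, y}
FIRST(Q) = {w, y, z}
FIRST(S) = {w, y, z}
FOLLOW(P) = {$, w, y, z}
FOLLOW(Q) = {$, w, y, z}
FOLLOW(S) = {$, w, y, z}
Therefore, FOLLOW(S) = {$, w, y, z}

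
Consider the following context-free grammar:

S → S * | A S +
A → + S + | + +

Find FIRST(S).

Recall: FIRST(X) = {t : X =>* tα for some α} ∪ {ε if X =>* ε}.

We compute FIRST(S) using the standard algorithm.
FIRST(A) = {+}
FIRST(S) = {+}
Therefore, FIRST(S) = {+}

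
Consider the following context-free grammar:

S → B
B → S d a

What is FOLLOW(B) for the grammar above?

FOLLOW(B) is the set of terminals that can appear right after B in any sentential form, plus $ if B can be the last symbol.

We compute FOLLOW(B) using the standard algorithm.
FOLLOW(S) starts with {$}.
FIRST(B) = {}
FIRST(S) = {}
FOLLOW(B) = {$, d}
FOLLOW(S) = {$, d}
Therefore, FOLLOW(B) = {$, d}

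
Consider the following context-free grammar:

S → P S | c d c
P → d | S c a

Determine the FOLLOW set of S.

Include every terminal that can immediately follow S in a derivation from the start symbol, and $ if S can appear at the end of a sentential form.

We compute FOLLOW(S) using the standard algorithm.
FOLLOW(S) starts with {$}.
FIRST(P) = {c, d}
FIRST(S) = {c, d}
FOLLOW(P) = {c, d}
FOLLOW(S) = {$, c}
Therefore, FOLLOW(S) = {$, c}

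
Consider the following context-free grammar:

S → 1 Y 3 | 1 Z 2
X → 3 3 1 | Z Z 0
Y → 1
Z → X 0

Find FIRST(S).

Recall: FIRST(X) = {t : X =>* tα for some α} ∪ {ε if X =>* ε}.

We compute FIRST(S) using the standard algorithm.
FIRST(S) = {1}
FIRST(X) = {3}
FIRST(Y) = {1}
FIRST(Z) = {3}
Therefore, FIRST(S) = {1}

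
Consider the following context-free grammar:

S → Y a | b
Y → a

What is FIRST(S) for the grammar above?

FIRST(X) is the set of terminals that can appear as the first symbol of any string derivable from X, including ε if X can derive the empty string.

We compute FIRST(S) using the standard algorithm.
FIRST(S) = {a, b}
FIRST(Y) = {a}
Therefore, FIRST(S) = {a, b}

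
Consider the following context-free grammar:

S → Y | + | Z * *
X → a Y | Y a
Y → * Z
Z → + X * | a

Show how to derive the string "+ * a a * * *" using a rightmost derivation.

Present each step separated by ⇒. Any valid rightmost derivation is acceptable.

S ⇒ Z * * ⇒ + X * * * ⇒ + Y a * * * ⇒ + * Z a * * * ⇒ + * a a * * *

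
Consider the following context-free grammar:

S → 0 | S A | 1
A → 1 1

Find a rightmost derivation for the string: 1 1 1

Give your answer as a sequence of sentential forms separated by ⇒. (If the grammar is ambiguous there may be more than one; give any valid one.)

S ⇒ S A ⇒ S 1 1 ⇒ 1 1 1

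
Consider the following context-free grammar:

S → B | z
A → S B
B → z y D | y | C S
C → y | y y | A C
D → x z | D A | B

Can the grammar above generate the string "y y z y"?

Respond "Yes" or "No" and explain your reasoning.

No - no valid derivation exists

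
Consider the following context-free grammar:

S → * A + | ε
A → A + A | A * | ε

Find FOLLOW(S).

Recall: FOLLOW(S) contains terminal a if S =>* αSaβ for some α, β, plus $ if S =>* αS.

We compute FOLLOW(S) using the standard algorithm.
FOLLOW(S) starts with {$}.
FIRST(A) = {*, +, ε}
FIRST(S) = {*, ε}
FOLLOW(A) = {*, +}
FOLLOW(S) = {$}
Therefore, FOLLOW(S) = {$}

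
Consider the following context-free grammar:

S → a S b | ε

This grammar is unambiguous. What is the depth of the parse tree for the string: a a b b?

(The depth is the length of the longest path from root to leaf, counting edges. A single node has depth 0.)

3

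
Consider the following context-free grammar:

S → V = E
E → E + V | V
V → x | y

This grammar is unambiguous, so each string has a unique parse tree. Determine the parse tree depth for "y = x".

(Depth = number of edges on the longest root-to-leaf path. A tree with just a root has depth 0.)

3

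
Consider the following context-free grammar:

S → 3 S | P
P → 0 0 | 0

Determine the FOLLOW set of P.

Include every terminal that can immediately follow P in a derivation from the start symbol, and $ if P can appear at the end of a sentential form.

We compute FOLLOW(P) using the standard algorithm.
FOLLOW(S) starts with {$}.
FIRST(P) = {0}
FIRST(S) = {0, 3}
FOLLOW(P) = {$}
FOLLOW(S) = {$}
Therefore, FOLLOW(P) = {$}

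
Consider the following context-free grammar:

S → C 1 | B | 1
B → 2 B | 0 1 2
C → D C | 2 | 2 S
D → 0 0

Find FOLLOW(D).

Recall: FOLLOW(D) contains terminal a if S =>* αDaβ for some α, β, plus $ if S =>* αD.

We compute FOLLOW(D) using the standard algorithm.
FOLLOW(S) starts with {$}.
FIRST(B) = {0, 2}
FIRST(C) = {0, 2}
FIRST(D) = {0}
FIRST(S) = {0, 1, 2}
FOLLOW(B) = {$, 1}
FOLLOW(C) = {1}
FOLLOW(D) = {0, 2}
FOLLOW(S) = {$, 1}
Therefore, FOLLOW(D) = {0, 2}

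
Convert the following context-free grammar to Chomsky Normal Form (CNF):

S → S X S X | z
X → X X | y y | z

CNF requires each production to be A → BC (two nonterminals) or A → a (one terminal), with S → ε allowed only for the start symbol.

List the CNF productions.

S → z; TY → y; X → z; S → S X0; X0 → X X1; X1 → S X; X → X X; X → TY TY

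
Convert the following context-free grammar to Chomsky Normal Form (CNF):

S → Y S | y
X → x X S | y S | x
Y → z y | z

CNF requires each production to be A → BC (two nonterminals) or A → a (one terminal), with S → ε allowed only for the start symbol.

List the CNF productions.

S → y; TX → x; TY → y; X → x; TZ → z; Y → z; S → Y S; X → TX X0; X0 → X S; X → TY S; Y → TZ TY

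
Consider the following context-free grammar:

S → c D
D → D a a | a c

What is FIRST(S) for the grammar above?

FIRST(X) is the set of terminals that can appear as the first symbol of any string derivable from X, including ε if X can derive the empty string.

We compute FIRST(S) using the standard algorithm.
FIRST(D) = {a}
FIRST(S) = {c}
Therefore, FIRST(S) = {c}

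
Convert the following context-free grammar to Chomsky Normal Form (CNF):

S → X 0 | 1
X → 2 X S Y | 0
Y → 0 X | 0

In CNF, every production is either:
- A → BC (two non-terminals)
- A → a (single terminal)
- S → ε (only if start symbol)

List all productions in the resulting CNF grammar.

T0 → 0; S → 1; T2 → 2; X → 0; Y → 0; S → X T0; X → T2 X0; X0 → X X1; X1 → S Y; Y → T0 X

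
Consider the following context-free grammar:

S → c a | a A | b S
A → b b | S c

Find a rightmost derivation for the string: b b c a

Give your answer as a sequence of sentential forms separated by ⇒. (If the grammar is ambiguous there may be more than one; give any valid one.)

S ⇒ b S ⇒ b b S ⇒ b b c a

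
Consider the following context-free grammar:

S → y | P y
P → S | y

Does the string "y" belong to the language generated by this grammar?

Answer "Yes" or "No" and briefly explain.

Yes - a valid derivation exists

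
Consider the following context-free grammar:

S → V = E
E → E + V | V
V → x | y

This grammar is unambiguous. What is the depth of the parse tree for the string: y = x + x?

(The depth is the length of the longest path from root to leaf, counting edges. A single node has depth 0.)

4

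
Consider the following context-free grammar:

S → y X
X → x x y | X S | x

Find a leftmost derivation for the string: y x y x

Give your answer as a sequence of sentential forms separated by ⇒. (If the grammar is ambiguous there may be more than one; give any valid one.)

S ⇒ y X ⇒ y X S ⇒ y x S ⇒ y x y X ⇒ y x y x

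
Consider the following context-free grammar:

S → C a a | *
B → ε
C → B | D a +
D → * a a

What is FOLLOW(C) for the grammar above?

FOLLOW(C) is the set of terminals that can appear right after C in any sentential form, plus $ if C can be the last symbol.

We compute FOLLOW(C) using the standard algorithm.
FOLLOW(S) starts with {$}.
FIRST(B) = {ε}
FIRST(C) = {*, ε}
FIRST(D) = {*}
FIRST(S) = {*, a}
FOLLOW(B) = {a}
FOLLOW(C) = {a}
FOLLOW(D) = {a}
FOLLOW(S) = {$}
Therefore, FOLLOW(C) = {a}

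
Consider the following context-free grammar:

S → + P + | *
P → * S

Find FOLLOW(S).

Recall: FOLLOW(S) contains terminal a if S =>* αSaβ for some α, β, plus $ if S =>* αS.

We compute FOLLOW(S) using the standard algorithm.
FOLLOW(S) starts with {$}.
FIRST(P) = {*}
FIRST(S) = {*, +}
FOLLOW(P) = {+}
FOLLOW(S) = {$, +}
Therefore, FOLLOW(S) = {$, +}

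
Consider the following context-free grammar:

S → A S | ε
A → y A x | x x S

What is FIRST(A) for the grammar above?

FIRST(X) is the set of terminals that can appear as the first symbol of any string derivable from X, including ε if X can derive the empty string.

We compute FIRST(A) using the standard algorithm.
FIRST(A) = {x, y}
FIRST(S) = {x, y, ε}
Therefore, FIRST(A) = {x, y}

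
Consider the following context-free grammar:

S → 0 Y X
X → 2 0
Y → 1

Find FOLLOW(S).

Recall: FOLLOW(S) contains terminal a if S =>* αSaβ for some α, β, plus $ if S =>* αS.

We compute FOLLOW(S) using the standard algorithm.
FOLLOW(S) starts with {$}.
FIRST(S) = {0}
FIRST(X) = {2}
FIRST(Y) = {1}
FOLLOW(S) = {$}
FOLLOW(X) = {$}
FOLLOW(Y) = {2}
Therefore, FOLLOW(S) = {$}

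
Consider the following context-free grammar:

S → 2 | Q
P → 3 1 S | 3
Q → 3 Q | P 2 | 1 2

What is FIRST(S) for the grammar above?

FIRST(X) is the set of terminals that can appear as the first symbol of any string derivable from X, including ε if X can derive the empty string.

We compute FIRST(S) using the standard algorithm.
FIRST(P) = {3}
FIRST(Q) = {1, 3}
FIRST(S) = {1, 2, 3}
Therefore, FIRST(S) = {1, 2, 3}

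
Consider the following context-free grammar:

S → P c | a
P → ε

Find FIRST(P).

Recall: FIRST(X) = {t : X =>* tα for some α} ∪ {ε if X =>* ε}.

We compute FIRST(P) using the standard algorithm.
FIRST(P) = {ε}
FIRST(S) = {a, c}
Therefore, FIRST(P) = {ε}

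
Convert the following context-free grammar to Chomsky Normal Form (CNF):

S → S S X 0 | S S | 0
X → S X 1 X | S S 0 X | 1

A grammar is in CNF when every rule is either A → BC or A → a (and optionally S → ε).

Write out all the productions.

T0 → 0; S → 0; T1 → 1; X → 1; S → S X0; X0 → S X1; X1 → X T0; S → S S; X → S X2; X2 → X X3; X3 → T1 X; X → S X4; X4 → S X5; X5 → T0 X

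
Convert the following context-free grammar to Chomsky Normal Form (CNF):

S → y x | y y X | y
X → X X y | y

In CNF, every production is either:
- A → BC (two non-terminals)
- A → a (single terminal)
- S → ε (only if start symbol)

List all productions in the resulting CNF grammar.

TY → y; TX → x; S → y; X → y; S → TY TX; S → TY X0; X0 → TY X; X → X X1; X1 → X TY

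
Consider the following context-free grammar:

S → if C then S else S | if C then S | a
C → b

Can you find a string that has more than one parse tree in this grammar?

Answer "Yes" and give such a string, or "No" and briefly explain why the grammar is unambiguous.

Yes - the string 'if b then if b then a else a' has two distinct parse trees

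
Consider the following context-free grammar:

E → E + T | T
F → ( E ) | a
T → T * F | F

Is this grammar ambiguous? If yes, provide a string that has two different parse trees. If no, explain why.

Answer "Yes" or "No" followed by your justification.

No - the grammar is unambiguous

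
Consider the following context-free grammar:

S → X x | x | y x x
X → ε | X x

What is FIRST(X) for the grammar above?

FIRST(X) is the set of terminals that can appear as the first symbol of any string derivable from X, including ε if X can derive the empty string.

We compute FIRST(X) using the standard algorithm.
FIRST(S) = {x, y}
FIRST(X) = {x, ε}
Therefore, FIRST(X) = {x, ε}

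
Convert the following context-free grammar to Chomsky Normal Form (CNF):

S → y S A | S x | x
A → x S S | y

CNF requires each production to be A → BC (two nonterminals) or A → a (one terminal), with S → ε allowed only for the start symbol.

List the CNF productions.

TY → y; TX → x; S → x; A → y; S → TY X0; X0 → S A; S → S TX; A → TX X1; X1 → S S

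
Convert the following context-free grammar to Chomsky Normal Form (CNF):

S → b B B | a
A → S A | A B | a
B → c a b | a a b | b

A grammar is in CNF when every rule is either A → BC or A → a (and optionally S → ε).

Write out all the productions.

TB → b; S → a; A → a; TC → c; TA → a; B → b; S → TB X0; X0 → B B; A → S A; A → A B; B → TC X1; X1 → TA TB; B → TA X2; X2 → TA TB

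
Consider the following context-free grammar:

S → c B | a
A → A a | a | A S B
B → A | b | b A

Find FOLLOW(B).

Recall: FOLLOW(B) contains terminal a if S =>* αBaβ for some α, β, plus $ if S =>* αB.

We compute FOLLOW(B) using the standard algorithm.
FOLLOW(S) starts with {$}.
FIRST(A) = {a}
FIRST(B) = {a, b}
FIRST(S) = {a, c}
FOLLOW(A) = {$, a, b, c}
FOLLOW(B) = {$, a, b, c}
FOLLOW(S) = {$, a, b}
Therefore, FOLLOW(B) = {$, a, b, c}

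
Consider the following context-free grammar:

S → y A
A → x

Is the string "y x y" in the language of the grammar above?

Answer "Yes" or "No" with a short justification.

No - no valid derivation exists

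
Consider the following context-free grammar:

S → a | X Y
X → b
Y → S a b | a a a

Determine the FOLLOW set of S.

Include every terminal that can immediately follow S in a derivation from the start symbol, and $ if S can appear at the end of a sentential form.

We compute FOLLOW(S) using the standard algorithm.
FOLLOW(S) starts with {$}.
FIRST(S) = {a, b}
FIRST(X) = {b}
FIRST(Y) = {a, b}
FOLLOW(S) = {$, a}
FOLLOW(X) = {a, b}
FOLLOW(Y) = {$, a}
Therefore, FOLLOW(S) = {$, a}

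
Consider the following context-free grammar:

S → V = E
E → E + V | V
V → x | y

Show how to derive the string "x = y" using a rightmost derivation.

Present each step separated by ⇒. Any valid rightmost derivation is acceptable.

S ⇒ V = E ⇒ V = V ⇒ V = y ⇒ x = y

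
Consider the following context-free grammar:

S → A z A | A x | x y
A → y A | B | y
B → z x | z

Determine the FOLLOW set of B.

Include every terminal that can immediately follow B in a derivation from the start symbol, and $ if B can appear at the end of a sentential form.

We compute FOLLOW(B) using the standard algorithm.
FOLLOW(S) starts with {$}.
FIRST(A) = {y, z}
FIRST(B) = {z}
FIRST(S) = {x, y, z}
FOLLOW(A) = {$, x, z}
FOLLOW(B) = {$, x, z}
FOLLOW(S) = {$}
Therefore, FOLLOW(B) = {$, x, z}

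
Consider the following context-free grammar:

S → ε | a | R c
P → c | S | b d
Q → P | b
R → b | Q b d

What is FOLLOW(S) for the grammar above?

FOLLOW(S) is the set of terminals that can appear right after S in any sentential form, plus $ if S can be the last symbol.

We compute FOLLOW(S) using the standard algorithm.
FOLLOW(S) starts with {$}.
FIRST(P) = {a, b, c, ε}
FIRST(Q) = {a, b, c, ε}
FIRST(R) = {a, b, c}
FIRST(S) = {a, b, c, ε}
FOLLOW(P) = {b}
FOLLOW(Q) = {b}
FOLLOW(R) = {c}
FOLLOW(S) = {$, b}
Therefore, FOLLOW(S) = {$, b}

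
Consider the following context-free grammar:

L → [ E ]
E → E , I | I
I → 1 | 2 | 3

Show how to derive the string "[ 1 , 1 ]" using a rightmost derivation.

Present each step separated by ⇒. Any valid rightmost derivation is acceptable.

L ⇒ [ E ] ⇒ [ E , I ] ⇒ [ E , 1 ] ⇒ [ I , 1 ] ⇒ [ 1 , 1 ]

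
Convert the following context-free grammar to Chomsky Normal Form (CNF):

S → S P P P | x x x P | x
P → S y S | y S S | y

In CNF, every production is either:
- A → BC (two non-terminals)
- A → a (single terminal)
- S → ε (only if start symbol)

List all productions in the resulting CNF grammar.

TX → x; S → x; TY → y; P → y; S → S X0; X0 → P X1; X1 → P P; S → TX X2; X2 → TX X3; X3 → TX P; P → S X4; X4 → TY S; P → TY X5; X5 → S S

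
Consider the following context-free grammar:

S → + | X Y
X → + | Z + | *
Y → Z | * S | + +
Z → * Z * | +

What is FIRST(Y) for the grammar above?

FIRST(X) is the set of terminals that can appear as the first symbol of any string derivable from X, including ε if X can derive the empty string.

We compute FIRST(Y) using the standard algorithm.
FIRST(S) = {*, +}
FIRST(X) = {*, +}
FIRST(Y) = {*, +}
FIRST(Z) = {*, +}
Therefore, FIRST(Y) = {*, +}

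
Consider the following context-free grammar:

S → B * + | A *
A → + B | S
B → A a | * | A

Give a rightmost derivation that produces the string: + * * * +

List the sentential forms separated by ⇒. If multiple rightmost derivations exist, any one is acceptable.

S ⇒ B * + ⇒ A * + ⇒ S * + ⇒ A * * + ⇒ + B * * + ⇒ + * * * +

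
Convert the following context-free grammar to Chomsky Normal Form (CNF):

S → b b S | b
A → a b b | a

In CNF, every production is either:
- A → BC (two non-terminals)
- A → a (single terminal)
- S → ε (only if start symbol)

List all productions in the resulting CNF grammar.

TB → b; S → b; TA → a; A → a; S → TB X0; X0 → TB S; A → TA X1; X1 → TB TB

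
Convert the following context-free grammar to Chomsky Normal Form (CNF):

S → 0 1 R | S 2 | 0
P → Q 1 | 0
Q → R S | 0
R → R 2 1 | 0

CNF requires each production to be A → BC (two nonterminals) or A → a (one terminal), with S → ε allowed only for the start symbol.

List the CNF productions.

T0 → 0; T1 → 1; T2 → 2; S → 0; P → 0; Q → 0; R → 0; S → T0 X0; X0 → T1 R; S → S T2; P → Q T1; Q → R S; R → R X1; X1 → T2 T1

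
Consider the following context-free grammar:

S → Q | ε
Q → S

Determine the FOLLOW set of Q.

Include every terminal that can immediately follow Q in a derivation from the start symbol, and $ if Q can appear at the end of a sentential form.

We compute FOLLOW(Q) using the standard algorithm.
FOLLOW(S) starts with {$}.
FIRST(Q) = {ε}
FIRST(S) = {ε}
FOLLOW(Q) = {$}
FOLLOW(S) = {$}
Therefore, FOLLOW(Q) = {$}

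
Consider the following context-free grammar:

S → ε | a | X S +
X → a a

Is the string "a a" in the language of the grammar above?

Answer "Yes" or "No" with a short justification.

No - no valid derivation exists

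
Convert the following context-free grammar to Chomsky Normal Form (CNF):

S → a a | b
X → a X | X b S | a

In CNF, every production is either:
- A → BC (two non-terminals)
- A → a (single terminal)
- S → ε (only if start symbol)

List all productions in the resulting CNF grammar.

TA → a; S → b; TB → b; X → a; S → TA TA; X → TA X; X → X X0; X0 → TB S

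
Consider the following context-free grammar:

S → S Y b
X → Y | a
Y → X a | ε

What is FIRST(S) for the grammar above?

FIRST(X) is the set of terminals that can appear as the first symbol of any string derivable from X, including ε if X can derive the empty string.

We compute FIRST(S) using the standard algorithm.
FIRST(S) = {}
FIRST(X) = {a, ε}
FIRST(Y) = {a, ε}
Therefore, FIRST(S) = {}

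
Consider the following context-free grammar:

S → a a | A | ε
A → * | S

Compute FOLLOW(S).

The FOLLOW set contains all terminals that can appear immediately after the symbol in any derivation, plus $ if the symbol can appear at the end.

We compute FOLLOW(S) using the standard algorithm.
FOLLOW(S) starts with {$}.
FIRST(A) = {*, a, ε}
FIRST(S) = {*, a, ε}
FOLLOW(A) = {$}
FOLLOW(S) = {$}
Therefore, FOLLOW(S) = {$}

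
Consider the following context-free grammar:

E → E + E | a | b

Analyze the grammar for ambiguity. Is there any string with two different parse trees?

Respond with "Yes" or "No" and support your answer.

Yes - the string 'b + a + b + a' has two distinct parse trees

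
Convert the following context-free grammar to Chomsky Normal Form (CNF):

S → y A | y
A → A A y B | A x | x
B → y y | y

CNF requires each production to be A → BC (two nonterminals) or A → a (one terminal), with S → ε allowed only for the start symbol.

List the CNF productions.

TY → y; S → y; TX → x; A → x; B → y; S → TY A; A → A X0; X0 → A X1; X1 → TY B; A → A TX; B → TY TY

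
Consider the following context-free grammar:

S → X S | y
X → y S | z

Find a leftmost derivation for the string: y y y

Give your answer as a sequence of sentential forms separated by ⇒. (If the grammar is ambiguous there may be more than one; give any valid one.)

S ⇒ X S ⇒ y S S ⇒ y y S ⇒ y y y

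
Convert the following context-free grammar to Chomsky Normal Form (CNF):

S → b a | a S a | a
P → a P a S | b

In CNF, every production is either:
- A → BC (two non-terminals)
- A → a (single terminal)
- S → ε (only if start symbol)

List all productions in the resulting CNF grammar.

TB → b; TA → a; S → a; P → b; S → TB TA; S → TA X0; X0 → S TA; P → TA X1; X1 → P X2; X2 → TA S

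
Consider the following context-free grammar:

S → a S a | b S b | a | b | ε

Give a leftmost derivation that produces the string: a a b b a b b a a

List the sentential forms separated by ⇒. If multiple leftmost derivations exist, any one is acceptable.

S ⇒ a S a ⇒ a a S a a ⇒ a a b S b a a ⇒ a a b b S b b a a ⇒ a a b b a b b a a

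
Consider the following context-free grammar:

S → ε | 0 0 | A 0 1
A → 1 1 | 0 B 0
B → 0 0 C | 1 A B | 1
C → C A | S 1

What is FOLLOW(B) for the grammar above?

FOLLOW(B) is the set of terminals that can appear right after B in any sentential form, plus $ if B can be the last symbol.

We compute FOLLOW(B) using the standard algorithm.
FOLLOW(S) starts with {$}.
FIRST(A) = {0, 1}
FIRST(B) = {0, 1}
FIRST(C) = {0, 1}
FIRST(S) = {0, 1, ε}
FOLLOW(A) = {0, 1}
FOLLOW(B) = {0}
FOLLOW(C) = {0, 1}
FOLLOW(S) = {$, 1}
Therefore, FOLLOW(B) = {0}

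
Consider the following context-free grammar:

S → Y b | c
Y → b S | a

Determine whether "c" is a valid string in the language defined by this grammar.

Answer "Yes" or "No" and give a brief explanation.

Yes - a valid derivation exists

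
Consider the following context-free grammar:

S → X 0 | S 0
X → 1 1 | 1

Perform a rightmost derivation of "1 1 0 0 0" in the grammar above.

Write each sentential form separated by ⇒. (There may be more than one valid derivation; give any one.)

S ⇒ S 0 ⇒ S 0 0 ⇒ X 0 0 0 ⇒ 1 1 0 0 0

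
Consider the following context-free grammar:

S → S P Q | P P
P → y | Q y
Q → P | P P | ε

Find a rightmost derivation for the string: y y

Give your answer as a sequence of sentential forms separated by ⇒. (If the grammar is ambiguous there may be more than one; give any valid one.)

S ⇒ P P ⇒ P y ⇒ y y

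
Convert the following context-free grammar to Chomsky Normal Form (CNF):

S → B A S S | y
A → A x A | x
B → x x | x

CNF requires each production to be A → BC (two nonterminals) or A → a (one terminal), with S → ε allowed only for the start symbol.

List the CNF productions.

S → y; TX → x; A → x; B → x; S → B X0; X0 → A X1; X1 → S S; A → A X2; X2 → TX A; B → TX TX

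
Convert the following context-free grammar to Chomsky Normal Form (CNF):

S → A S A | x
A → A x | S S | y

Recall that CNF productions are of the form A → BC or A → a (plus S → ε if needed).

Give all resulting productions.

S → x; TX → x; A → y; S → A X0; X0 → S A; A → A TX; A → S S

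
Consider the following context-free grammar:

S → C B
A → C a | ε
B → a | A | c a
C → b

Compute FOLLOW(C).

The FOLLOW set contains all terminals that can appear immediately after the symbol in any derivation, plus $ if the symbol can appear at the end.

We compute FOLLOW(C) using the standard algorithm.
FOLLOW(S) starts with {$}.
FIRST(A) = {b, ε}
FIRST(B) = {a, b, c, ε}
FIRST(C) = {b}
FIRST(S) = {b}
FOLLOW(A) = {$}
FOLLOW(B) = {$}
FOLLOW(C) = {$, a, b, c}
FOLLOW(S) = {$}
Therefore, FOLLOW(C) = {$, a, b, c}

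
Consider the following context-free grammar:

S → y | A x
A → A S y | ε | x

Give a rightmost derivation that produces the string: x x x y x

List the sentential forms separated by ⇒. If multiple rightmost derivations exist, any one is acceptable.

S ⇒ A x ⇒ A S y x ⇒ A A x y x ⇒ A x x y x ⇒ x x x y x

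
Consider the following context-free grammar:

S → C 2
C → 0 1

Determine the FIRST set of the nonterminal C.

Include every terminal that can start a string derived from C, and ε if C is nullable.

We compute FIRST(C) using the standard algorithm.
FIRST(C) = {0}
FIRST(S) = {0}
Therefore, FIRST(C) = {0}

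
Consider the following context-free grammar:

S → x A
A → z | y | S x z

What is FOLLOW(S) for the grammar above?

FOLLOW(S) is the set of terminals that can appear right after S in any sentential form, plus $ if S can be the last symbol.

We compute FOLLOW(S) using the standard algorithm.
FOLLOW(S) starts with {$}.
FIRST(A) = {x, y, z}
FIRST(S) = {x}
FOLLOW(A) = {$, x}
FOLLOW(S) = {$, x}
Therefore, FOLLOW(S) = {$, x}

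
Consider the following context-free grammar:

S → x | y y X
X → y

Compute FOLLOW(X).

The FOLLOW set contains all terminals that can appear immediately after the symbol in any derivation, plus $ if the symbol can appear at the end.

We compute FOLLOW(X) using the standard algorithm.
FOLLOW(S) starts with {$}.
FIRST(S) = {x, y}
FIRST(X) = {y}
FOLLOW(S) = {$}
FOLLOW(X) = {$}
Therefore, FOLLOW(X) = {$}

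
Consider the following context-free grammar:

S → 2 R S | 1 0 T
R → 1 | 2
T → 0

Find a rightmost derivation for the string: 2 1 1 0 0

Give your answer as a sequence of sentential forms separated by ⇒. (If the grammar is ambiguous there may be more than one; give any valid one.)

S ⇒ 2 R S ⇒ 2 R 1 0 T ⇒ 2 R 1 0 0 ⇒ 2 1 1 0 0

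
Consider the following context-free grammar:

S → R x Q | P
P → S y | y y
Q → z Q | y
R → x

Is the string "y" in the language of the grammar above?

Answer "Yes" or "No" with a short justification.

No - no valid derivation exists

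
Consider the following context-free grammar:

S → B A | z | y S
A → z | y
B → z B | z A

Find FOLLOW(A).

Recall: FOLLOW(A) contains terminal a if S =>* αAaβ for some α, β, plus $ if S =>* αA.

We compute FOLLOW(A) using the standard algorithm.
FOLLOW(S) starts with {$}.
FIRST(A) = {y, z}
FIRST(B) = {z}
FIRST(S) = {y, z}
FOLLOW(A) = {$, y, z}
FOLLOW(B) = {y, z}
FOLLOW(S) = {$}
Therefore, FOLLOW(A) = {$, y, z}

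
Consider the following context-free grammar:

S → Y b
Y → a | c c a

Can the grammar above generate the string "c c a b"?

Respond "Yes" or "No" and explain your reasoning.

Yes - a valid derivation exists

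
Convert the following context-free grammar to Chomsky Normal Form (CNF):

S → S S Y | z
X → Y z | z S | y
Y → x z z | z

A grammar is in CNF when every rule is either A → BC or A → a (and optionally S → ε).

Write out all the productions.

S → z; TZ → z; X → y; TX → x; Y → z; S → S X0; X0 → S Y; X → Y TZ; X → TZ S; Y → TX X1; X1 → TZ TZ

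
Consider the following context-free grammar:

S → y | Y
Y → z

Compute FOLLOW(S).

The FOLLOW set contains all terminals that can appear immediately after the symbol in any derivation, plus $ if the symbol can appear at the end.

We compute FOLLOW(S) using the standard algorithm.
FOLLOW(S) starts with {$}.
FIRST(S) = {y, z}
FIRST(Y) = {z}
FOLLOW(S) = {$}
FOLLOW(Y) = {$}
Therefore, FOLLOW(S) = {$}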